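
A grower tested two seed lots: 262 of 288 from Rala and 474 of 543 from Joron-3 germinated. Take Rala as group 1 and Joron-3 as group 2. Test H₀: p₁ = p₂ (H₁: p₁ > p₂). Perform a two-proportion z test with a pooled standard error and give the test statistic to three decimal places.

z = 1.586

p̂₁ = 262/288 ≈ 0.90972, p̂₂ = 474/543 ≈ 0.87293.
Pooled p̂ = (262+474)/(288+543) = 736/831 = 0.88568.
SE = √(0.101251 × 0.00531384) = 0.02320.
z = (0.90972 − 0.87293)/0.02320 = 0.03679/0.02320 = 1.586.
p-value = P(Z > 1.586) ≈ 0.0563.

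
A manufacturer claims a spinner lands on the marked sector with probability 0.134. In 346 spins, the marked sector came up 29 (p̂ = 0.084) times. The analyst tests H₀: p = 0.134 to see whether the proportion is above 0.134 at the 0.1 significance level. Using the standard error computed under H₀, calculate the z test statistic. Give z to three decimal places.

z = -2.740

p̂ = 29/346 ≈ 0.083815.
SE = √(p₀(1−p₀)/n) = √(0.11604/346) = 0.018314.
z = (0.083815 − 0.134)/0.018314 = -0.050185/0.018314 = -2.740.
p-value = P(Z > -2.740) ≈ 0.9969; since p > α = 0.1, fail to reject H₀.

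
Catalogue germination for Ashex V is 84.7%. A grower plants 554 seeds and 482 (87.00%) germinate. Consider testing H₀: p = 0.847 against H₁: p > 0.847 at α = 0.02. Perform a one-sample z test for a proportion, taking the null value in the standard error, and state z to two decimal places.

p̂ = 482/554 = 0.87004.
Standard error under H₀: √(0.847×0.153/554) = 0.01529.
z = (0.87004 − 0.847)/0.01529 = 0.02304/0.01529 = 1.51.
p-value = P(Z > 1.506) ≈ 0.0660; since p > α = 0.02, fail to reject H₀.

z = 1.51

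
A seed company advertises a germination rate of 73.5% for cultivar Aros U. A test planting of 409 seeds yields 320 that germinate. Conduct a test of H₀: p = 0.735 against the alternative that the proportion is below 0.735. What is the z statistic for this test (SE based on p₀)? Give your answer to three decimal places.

p̂ = 320/409 ≈ 0.78240.
SE = √(p₀(1−p₀)/n) = √(0.19478/409) = 0.02182.
z = (0.78240 − 0.735)/0.02182 = 0.04740/0.02182 = 2.172.
p-value = P(Z < 2.172) ≈ 0.9851.

z = 2.172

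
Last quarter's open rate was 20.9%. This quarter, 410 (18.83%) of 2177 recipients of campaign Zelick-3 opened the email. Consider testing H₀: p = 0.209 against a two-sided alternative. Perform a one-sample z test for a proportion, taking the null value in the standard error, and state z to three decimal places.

p̂ = 410/2177 ≈ 0.188333.
Under H₀, SE = √(0.209·0.791/2177) = √(7.59389e-05) = 0.008714.
z = (0.188333 − 0.209)/0.008714 = -0.020667/0.008714 = -2.372.

z = -2.372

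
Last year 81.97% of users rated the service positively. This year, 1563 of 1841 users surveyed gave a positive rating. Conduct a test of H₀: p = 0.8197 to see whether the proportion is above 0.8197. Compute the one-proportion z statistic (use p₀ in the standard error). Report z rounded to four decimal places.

p̂ = 1563/1841 ≈ 0.8489951.
Standard error under H₀: √(0.8197×0.1803/1841) = 0.0089598.
z = (0.8489951 − 0.8197)/0.0089598 = 0.0292951/0.0089598 = 3.2696.

z = 3.2696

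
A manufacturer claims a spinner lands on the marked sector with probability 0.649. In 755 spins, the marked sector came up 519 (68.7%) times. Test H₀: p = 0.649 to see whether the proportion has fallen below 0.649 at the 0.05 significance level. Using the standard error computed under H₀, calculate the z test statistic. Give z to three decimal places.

z = 2.212

p̂ = 519/755 = 0.68742.
SE = √(p₀(1−p₀)/n) = √(0.2278/755) = 0.01737.
z = (0.68742 − 0.649)/0.01737 = 0.03842/0.01737 = 2.212.
p-value = P(Z < 2.212) ≈ 0.9865, so at α = 0.05 we fail to reject H₀.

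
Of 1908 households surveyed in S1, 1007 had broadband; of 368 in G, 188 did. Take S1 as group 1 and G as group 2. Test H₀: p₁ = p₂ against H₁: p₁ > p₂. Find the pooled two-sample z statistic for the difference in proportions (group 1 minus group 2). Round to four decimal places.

p̂₁ = 1007/1908 ≈ 0.527778, p̂₂ = 188/368 ≈ 0.510870.
Pooled p̂ = (1007+188)/(1908+368) = 1195/2276 = 0.525044.
SE = √(p̂(1−p̂)(1/n₁+1/n₂)) = √(0.525044·0.474956·0.0032415) = √(0.000808342) = 0.028431.
z = (0.527778 − 0.510870)/0.028431 = 0.016908/0.028431 = 0.5947.
p-value = P(Z > 0.595) ≈ 0.2760.

z = 0.5947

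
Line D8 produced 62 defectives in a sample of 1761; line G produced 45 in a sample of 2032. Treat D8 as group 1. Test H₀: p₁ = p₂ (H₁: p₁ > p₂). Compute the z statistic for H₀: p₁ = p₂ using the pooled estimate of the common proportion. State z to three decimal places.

z = 2.423

p̂₁ = 62/1761 ≈ 0.03521, p̂₂ = 45/2032 ≈ 0.02215.
Pooled p̂ = (62+45)/(1761+2032) = 107/3793 = 0.02821.
SE = √(0.0274141 × 0.00105999) = 0.00539.
z = (0.03521 − 0.02215)/0.00539 = 0.01306/0.00539 = 2.423.
p-value = P(Z > 2.423) ≈ 0.0077.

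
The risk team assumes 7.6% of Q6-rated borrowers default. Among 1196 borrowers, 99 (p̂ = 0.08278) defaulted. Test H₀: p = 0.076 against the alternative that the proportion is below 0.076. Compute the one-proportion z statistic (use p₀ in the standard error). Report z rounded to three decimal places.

p̂ = 99/1196 = 0.082776.
Under H₀, SE = √(0.076·0.924/1196) = √(5.87157e-05) = 0.007663.
z = (0.082776 − 0.076)/0.007663 = 0.006776/0.007663 = 0.884.
p-value = P(Z < 0.884) ≈ 0.8117.

z = 0.884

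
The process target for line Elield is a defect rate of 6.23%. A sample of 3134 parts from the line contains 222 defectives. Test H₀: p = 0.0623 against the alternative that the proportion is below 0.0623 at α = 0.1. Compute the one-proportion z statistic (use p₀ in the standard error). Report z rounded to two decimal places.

z = 1.98

p̂ = 222/3134 = 0.0708.
Standard error under H₀: √(0.0623×0.9377/3134) = 0.0043.
z = (0.0708 − 0.0623)/0.0043 = 0.0085/0.0043 = 1.98.
p-value = P(Z < 1.977) ≈ 0.9760; since p > α = 0.1, fail to reject H₀.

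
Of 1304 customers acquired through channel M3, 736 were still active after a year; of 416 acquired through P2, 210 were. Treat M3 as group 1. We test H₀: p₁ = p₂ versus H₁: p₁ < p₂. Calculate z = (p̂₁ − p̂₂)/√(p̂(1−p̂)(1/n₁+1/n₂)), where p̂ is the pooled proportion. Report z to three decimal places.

z = 2.128

p̂₁ = 736/1304 = 0.56442, p̂₂ = 210/416 = 0.50481.
Pooled p̂ = (736+210)/(1304+416) = 946/1720 = 0.55000.
SE = √(p̂(1−p̂)(1/n₁+1/n₂)) = √(0.55000·0.45000·0.00317072) = √(0.000784753) = 0.02801.
z = (0.56442 − 0.50481)/0.02801 = 0.05961/0.02801 = 2.128.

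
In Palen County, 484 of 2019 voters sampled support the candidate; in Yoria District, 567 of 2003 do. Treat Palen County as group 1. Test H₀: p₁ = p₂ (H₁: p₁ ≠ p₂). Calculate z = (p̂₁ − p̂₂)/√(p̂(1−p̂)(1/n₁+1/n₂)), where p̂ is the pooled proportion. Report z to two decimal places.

p̂₁ = 484/2019 ≈ 0.23972, p̂₂ = 567/2003 ≈ 0.28308.
Pooled p̂ = (484+567)/(2019+2003) = 1051/4022 = 0.26131.
SE = √(p̂(1−p̂)(1/n₁+1/n₂)) = √(0.26131·0.73869·0.000994546) = √(0.000191976) = 0.01386.
z = (0.23972 − 0.28308)/0.01386 = -0.04336/0.01386 = -3.13.
Two-sided p-value ≈ 2·Φ(−3.129) = 0.0018.

z = -3.13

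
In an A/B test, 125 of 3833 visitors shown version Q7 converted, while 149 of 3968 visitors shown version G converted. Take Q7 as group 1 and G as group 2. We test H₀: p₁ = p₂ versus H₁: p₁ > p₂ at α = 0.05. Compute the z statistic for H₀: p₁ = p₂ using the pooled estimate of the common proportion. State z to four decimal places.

z = -1.1846

p̂₁ = 125/3833 ≈ 0.0326115, p̂₂ = 149/3968 ≈ 0.0375504.
Pooled p̂ = (125+149)/(3833+3968) = 274/7801 = 0.0351237.
SE = √(p̂(1−p̂)(1/n₁+1/n₂)) = √(0.0351237·0.9648763·0.000512908) = √(1.73825e-05) = 0.0041692.
z = (0.0326115 − 0.0375504)/0.0041692 = -0.0049389/0.0041692 = -1.1846.
p-value = P(Z > -1.185) ≈ 0.8819, so at α = 0.05 we fail to reject H₀.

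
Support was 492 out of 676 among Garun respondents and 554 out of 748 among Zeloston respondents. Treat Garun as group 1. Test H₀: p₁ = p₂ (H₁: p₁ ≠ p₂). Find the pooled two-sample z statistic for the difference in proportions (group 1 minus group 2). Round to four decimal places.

p̂₁ = 492/676 ≈ 0.727811, p̂₂ = 554/748 ≈ 0.740642.
Pooled p̂ = (492+554)/(676+748) = 1046/1424 = 0.734551.
SE = √(p̂(1−p̂)(1/n₁+1/n₂)) = √(0.734551·0.265449·0.00281619) = √(0.000549117) = 0.023433.
z = (0.727811 − 0.740642)/0.023433 = -0.012831/0.023433 = -0.5476.
p-value = 2·P(Z > 0.548) ≈ 0.5840.

z = -0.5476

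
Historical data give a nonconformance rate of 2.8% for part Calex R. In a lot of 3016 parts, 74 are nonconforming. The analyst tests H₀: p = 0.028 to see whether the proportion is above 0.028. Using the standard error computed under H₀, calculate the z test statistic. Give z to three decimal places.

p̂ = 74/3016 ≈ 0.02454.
Standard error under H₀: √(0.028×0.972/3016) = 0.00300.
z = (0.02454 − 0.028)/0.00300 = -0.00346/0.00300 = -1.153.
p-value = P(Z > -1.153) ≈ 0.8756.

z = -1.153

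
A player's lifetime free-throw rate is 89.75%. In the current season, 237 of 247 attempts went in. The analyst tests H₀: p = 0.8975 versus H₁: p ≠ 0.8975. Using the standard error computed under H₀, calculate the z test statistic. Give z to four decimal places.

p̂ = 237/247 = 0.9595142.
SE = √(p₀(1−p₀)/n) = √(0.091994/247) = 0.0192988.
z = (0.9595142 − 0.8975)/0.0192988 = 0.0620142/0.0192988 = 3.2134.
Two-sided p-value ≈ 2·Φ(−3.213) = 0.0013.

z = 3.2134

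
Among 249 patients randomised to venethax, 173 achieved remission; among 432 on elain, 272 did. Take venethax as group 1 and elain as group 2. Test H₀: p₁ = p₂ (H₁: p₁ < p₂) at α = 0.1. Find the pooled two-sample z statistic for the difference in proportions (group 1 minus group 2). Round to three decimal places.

p̂₁ = 173/249 = 0.69478, p̂₂ = 272/432 = 0.62963.
Pooled p̂ = (173+272)/(249+432) = 445/681 = 0.65345.
SE = √(0.226453 × 0.00633088) = 0.03786.
z = (0.69478 − 0.62963)/0.03786 = 0.06515/0.03786 = 1.721.
p-value = P(Z < 1.721) ≈ 0.9573, so at α = 0.1 we fail to reject H₀.

z = 1.721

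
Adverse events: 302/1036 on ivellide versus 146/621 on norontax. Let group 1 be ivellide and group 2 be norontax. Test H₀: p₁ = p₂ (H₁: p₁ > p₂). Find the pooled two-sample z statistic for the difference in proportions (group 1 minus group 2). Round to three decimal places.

p̂₁ = 302/1036 = 0.291506, p̂₂ = 146/621 = 0.235105.
Pooled p̂ = (302+146)/(1036+621) = 448/1657 = 0.270368.
SE = √(0.197269 × 0.00257556) = 0.022541.
z = (0.291506 − 0.235105)/0.022541 = 0.056401/0.022541 = 2.502.
p-value = P(Z > 2.502) ≈ 0.0062.

z = 2.502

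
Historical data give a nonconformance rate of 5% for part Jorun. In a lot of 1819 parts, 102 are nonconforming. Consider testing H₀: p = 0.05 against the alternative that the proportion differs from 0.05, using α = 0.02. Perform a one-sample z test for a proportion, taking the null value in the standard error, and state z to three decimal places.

z = 1.189

p̂ = 102/1819 = 0.056075.
Standard error under H₀: √(0.05×0.95/1819) = 0.005110.
z = (0.056075 − 0.05)/0.005110 = 0.006075/0.005110 = 1.189.
Two-sided p-value ≈ 2·Φ(−1.189) = 0.2345; since p > α = 0.02, fail to reject H₀.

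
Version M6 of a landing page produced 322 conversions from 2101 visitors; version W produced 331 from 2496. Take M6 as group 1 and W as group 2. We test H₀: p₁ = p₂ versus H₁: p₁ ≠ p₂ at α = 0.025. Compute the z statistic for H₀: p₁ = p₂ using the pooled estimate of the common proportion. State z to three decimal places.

z = 1.998

p̂₁ = 322/2101 ≈ 0.153260, p̂₂ = 331/2496 ≈ 0.132612.
Pooled p̂ = (322+331)/(2101+2496) = 653/4597 = 0.142049.
SE = √(0.121871 × 0.000876605) = 0.010336.
z = (0.153260 − 0.132612)/0.010336 = 0.020648/0.010336 = 1.998.
Two-sided p-value ≈ 2·Φ(−1.998) = 0.0457; since p > α = 0.025, fail to reject H₀.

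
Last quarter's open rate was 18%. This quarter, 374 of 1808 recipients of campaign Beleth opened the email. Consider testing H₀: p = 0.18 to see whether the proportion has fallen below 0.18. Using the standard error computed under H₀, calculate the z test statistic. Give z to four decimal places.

z = 2.9726

p̂ = 374/1808 ≈ 0.2068584.
Under H₀, SE = √(0.18·0.82/1808) = √(8.16372e-05) = 0.0090353.
z = (0.2068584 − 0.18)/0.0090353 = 0.0268584/0.0090353 = 2.9726.
p-value = P(Z < 2.973) ≈ 0.9985.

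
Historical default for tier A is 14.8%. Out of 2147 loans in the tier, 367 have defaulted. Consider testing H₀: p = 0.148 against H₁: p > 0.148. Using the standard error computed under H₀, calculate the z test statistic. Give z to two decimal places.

p̂ = 367/2147 = 0.17094.
Standard error under H₀: √(0.148×0.852/2147) = 0.00766.
z = (0.17094 − 0.148)/0.00766 = 0.02294/0.00766 = 2.99.
p-value = P(Z > 2.993) ≈ 0.0014.

z = 2.99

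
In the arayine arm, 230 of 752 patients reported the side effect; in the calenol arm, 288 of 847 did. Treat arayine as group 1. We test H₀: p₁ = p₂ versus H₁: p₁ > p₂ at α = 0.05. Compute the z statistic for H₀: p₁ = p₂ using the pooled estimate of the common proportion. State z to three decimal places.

z = -1.457

p̂₁ = 230/752 ≈ 0.30585, p̂₂ = 288/847 ≈ 0.34002.
Pooled p̂ = (230+288)/(752+847) = 518/1599 = 0.32395.
SE = √(p̂(1−p̂)(1/n₁+1/n₂)) = √(0.32395·0.67605·0.00251042) = √(0.000549801) = 0.02345.
z = (0.30585 − 0.34002)/0.02345 = -0.03417/0.02345 = -1.457.
p-value = P(Z > -1.457) ≈ 0.9275. With α = 0.05, fail to reject H₀.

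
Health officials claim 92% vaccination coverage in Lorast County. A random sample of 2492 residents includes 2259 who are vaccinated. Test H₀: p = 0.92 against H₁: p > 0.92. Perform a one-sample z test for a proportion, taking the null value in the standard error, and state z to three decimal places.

z = -2.484

p̂ = 2259/2492 = 0.906501.
Standard error under H₀: √(0.92×0.08/2492) = 0.005435.
z = (0.906501 − 0.92)/0.005435 = -0.013499/0.005435 = -2.484.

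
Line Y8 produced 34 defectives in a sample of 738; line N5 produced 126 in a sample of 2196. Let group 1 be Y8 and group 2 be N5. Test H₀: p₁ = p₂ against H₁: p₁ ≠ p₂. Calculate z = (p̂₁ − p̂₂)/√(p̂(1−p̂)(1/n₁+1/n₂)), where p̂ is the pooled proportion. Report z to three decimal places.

z = -1.170

p̂₁ = 34/738 ≈ 0.046070, p̂₂ = 126/2196 ≈ 0.057377.
Pooled p̂ = (34+126)/(738+2196) = 160/2934 = 0.054533.
SE = √(p̂(1−p̂)(1/n₁+1/n₂)) = √(0.054533·0.945467·0.00181039) = √(9.33421e-05) = 0.009661.
z = (0.046070 − 0.057377)/0.009661 = -0.011307/0.009661 = -1.170.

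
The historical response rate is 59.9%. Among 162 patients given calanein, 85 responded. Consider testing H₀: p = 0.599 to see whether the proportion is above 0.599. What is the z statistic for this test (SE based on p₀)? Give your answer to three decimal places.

p̂ = 85/162 ≈ 0.52469.
Under H₀, SE = √(0.599·0.401/162) = √(0.00148271) = 0.03851.
z = (0.52469 − 0.599)/0.03851 = -0.07431/0.03851 = -1.930.

z = -1.930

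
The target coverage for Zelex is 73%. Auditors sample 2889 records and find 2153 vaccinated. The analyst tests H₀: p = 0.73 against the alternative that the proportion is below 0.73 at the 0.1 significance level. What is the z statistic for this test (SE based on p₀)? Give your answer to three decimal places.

p̂ = 2153/2889 ≈ 0.74524.
Under H₀, SE = √(0.73·0.27/2889) = √(6.82243e-05) = 0.00826.
z = (0.74524 − 0.73)/0.00826 = 0.01524/0.00826 = 1.845.
p-value = P(Z < 1.845) ≈ 0.9675. With α = 0.1, fail to reject H₀.

z = 1.845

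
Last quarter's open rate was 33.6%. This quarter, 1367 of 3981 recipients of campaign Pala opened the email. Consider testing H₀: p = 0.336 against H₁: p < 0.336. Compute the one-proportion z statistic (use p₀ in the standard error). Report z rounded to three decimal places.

p̂ = 1367/3981 = 0.343381.
SE = √(p₀(1−p₀)/n) = √(0.2231/3981) = 0.007486.
z = (0.343381 − 0.336)/0.007486 = 0.007381/0.007486 = 0.986.
p-value = P(Z < 0.986) ≈ 0.8379.

z = 0.986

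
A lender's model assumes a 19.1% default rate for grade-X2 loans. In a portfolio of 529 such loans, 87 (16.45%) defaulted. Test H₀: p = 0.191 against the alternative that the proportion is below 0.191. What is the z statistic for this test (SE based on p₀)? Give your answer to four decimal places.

z = -1.5528

p̂ = 87/529 = 0.164461.
SE = √(p₀(1−p₀)/n) = √(0.15452/529) = 0.017091.
z = (0.164461 − 0.191)/0.017091 = -0.026539/0.017091 = -1.5528.
p-value = P(Z < -1.553) ≈ 0.0602.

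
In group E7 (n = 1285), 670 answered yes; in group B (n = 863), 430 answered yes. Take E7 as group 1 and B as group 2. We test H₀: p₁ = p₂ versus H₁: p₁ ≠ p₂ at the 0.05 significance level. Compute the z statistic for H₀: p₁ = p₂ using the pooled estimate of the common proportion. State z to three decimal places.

p̂₁ = 670/1285 ≈ 0.52140, p̂₂ = 430/863 ≈ 0.49826.
Pooled p̂ = (670+430)/(1285+863) = 1100/2148 = 0.51210.
SE = √(0.249853 × 0.00193696) = 0.02200.
z = (0.52140 − 0.49826)/0.02200 = 0.02314/0.02200 = 1.052.
Two-sided p-value ≈ 2·Φ(−1.052) = 0.2929; since p > α = 0.05, fail to reject H₀.

z = 1.052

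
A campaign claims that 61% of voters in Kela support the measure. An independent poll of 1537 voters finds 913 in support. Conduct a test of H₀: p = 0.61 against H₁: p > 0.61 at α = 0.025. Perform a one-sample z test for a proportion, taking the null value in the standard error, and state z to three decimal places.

p̂ = 913/1537 = 0.59401.
Standard error under H₀: √(0.61×0.39/1537) = 0.01244.
z = (0.59401 − 0.61)/0.01244 = -0.01599/0.01244 = -1.285.
p-value = P(Z > -1.285) ≈ 0.9006, so at α = 0.025 we fail to reject H₀.

z = -1.285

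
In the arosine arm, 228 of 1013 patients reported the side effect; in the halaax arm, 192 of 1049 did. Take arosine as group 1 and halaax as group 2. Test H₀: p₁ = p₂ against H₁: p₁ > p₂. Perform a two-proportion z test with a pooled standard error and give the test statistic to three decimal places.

p̂₁ = 228/1013 = 0.22507, p̂₂ = 192/1049 = 0.18303.
Pooled p̂ = (228+192)/(1013+1049) = 420/2062 = 0.20369.
SE = √(0.162198 × 0.00194046) = 0.01774.
z = (0.22507 − 0.18303)/0.01774 = 0.04204/0.01774 = 2.370.
p-value = P(Z > 2.370) ≈ 0.0089.

z = 2.370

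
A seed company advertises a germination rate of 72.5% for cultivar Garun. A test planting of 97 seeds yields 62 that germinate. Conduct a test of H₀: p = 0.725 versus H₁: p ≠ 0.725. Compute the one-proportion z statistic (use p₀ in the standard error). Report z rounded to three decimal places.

z = -1.893

p̂ = 62/97 = 0.63918.
SE = √(p₀(1−p₀)/n) = √(0.19937/97) = 0.04534.
z = (0.63918 − 0.725)/0.04534 = -0.08582/0.04534 = -1.893.
Two-sided p-value ≈ 2·Φ(−1.893) = 0.0584.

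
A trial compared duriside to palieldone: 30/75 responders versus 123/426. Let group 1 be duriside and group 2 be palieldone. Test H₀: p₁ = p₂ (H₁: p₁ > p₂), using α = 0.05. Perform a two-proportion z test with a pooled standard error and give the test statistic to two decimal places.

z = 1.93

p̂₁ = 30/75 = 0.4000, p̂₂ = 123/426 = 0.2887.
Pooled p̂ = (30+123)/(75+426) = 153/501 = 0.3054.
SE = √(p̂(1−p̂)(1/n₁+1/n₂)) = √(0.3054·0.6946·0.0156808) = √(0.00332631) = 0.0577.
z = (0.4000 − 0.2887)/0.0577 = 0.1113/0.0577 = 1.93.
p-value = P(Z > 1.929) ≈ 0.0269; since p < α = 0.05, reject H₀.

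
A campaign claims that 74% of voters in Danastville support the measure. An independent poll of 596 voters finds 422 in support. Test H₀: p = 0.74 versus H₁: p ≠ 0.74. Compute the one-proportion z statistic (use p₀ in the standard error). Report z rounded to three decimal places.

p̂ = 422/596 = 0.70805.
SE = √(p₀(1−p₀)/n) = √(0.1924/596) = 0.01797.
z = (0.70805 − 0.74)/0.01797 = -0.03195/0.01797 = -1.778.

z = -1.778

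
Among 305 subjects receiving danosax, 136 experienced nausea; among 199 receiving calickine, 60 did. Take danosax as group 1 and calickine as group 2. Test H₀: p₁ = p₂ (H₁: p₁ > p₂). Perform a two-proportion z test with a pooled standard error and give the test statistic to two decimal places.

z = 3.25

p̂₁ = 136/305 ≈ 0.4459, p̂₂ = 60/199 ≈ 0.3015.
Pooled p̂ = (136+60)/(305+199) = 196/504 = 0.3889.
SE = √(p̂(1−p̂)(1/n₁+1/n₂)) = √(0.3889·0.6111·0.00830381) = √(0.00197344) = 0.0444.
z = (0.4459 − 0.3015)/0.0444 = 0.1444/0.0444 = 3.25.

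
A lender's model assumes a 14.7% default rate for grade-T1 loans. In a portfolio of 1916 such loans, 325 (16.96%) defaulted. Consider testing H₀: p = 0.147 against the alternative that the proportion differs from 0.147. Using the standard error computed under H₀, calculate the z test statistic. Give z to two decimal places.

p̂ = 325/1916 ≈ 0.16962.
Standard error under H₀: √(0.147×0.853/1916) = 0.00809.
z = (0.16962 − 0.147)/0.00809 = 0.02262/0.00809 = 2.80.
Two-sided p-value ≈ 2·Φ(−2.797) = 0.0052.

z = 2.80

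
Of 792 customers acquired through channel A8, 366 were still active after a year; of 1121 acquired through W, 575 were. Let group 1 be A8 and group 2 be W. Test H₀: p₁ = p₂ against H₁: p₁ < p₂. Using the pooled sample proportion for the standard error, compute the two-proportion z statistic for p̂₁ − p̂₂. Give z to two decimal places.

p̂₁ = 366/792 ≈ 0.4621, p̂₂ = 575/1121 ≈ 0.5129.
Pooled p̂ = (366+575)/(792+1121) = 941/1913 = 0.4919.
SE = √(p̂(1−p̂)(1/n₁+1/n₂)) = √(0.4919·0.5081·0.00215469) = √(0.00053853) = 0.0232.
z = (0.4621 − 0.5129)/0.0232 = -0.0508/0.0232 = -2.19.

z = -2.19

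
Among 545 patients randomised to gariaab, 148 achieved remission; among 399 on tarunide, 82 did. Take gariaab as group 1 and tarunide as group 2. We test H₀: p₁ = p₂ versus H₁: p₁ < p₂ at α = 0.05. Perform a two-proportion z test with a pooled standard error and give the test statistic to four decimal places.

p̂₁ = 148/545 = 0.271560, p̂₂ = 82/399 = 0.205514.
Pooled p̂ = (148+82)/(545+399) = 230/944 = 0.243644.
SE = √(0.184282 × 0.00434113) = 0.028284.
z = (0.271560 − 0.205514)/0.028284 = 0.066046/0.028284 = 2.3351.
p-value = P(Z < 2.335) ≈ 0.9902, so at α = 0.05 we fail to reject H₀.

z = 2.3351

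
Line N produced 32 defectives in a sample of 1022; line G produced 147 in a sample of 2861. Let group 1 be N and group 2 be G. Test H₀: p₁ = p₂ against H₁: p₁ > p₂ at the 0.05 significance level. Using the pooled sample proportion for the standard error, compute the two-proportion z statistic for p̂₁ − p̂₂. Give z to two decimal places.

z = -2.63

p̂₁ = 32/1022 ≈ 0.03131, p̂₂ = 147/2861 ≈ 0.05138.
Pooled p̂ = (32+147)/(1022+2861) = 179/3883 = 0.04610.
SE = √(p̂(1−p̂)(1/n₁+1/n₂)) = √(0.04610·0.95390·0.001328) = √(5.83966e-05) = 0.00764.
z = (0.03131 − 0.05138)/0.00764 = -0.02007/0.00764 = -2.63.
p-value = P(Z > -2.626) ≈ 0.9957. With α = 0.05, fail to reject H₀.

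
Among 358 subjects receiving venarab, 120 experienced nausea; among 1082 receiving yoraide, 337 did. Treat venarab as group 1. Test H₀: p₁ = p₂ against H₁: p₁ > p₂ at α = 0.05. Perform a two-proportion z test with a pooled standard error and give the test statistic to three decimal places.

z = 0.836

p̂₁ = 120/358 ≈ 0.335196, p̂₂ = 337/1082 ≈ 0.311460.
Pooled p̂ = (120+337)/(358+1082) = 457/1440 = 0.317361.
SE = √(p̂(1−p̂)(1/n₁+1/n₂)) = √(0.317361·0.682639·0.00371751) = √(0.000805373) = 0.028379.
z = (0.335196 − 0.311460)/0.028379 = 0.023736/0.028379 = 0.836.
p-value = P(Z > 0.836) ≈ 0.2015. With α = 0.05, fail to reject H₀.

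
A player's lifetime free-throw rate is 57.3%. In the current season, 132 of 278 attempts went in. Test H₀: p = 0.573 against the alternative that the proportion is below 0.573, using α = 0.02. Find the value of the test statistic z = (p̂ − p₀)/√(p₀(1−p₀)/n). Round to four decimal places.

z = -3.3094

p̂ = 132/278 ≈ 0.474820.
SE = √(p₀(1−p₀)/n) = √(0.24467/278) = 0.029667.
z = (0.474820 − 0.573)/0.029667 = -0.098180/0.029667 = -3.3094.
p-value = P(Z < -3.309) ≈ 0.0005. With α = 0.02, reject H₀.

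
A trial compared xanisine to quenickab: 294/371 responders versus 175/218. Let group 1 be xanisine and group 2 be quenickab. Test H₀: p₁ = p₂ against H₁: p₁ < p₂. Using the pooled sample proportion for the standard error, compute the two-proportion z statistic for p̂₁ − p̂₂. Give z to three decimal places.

z = -0.300

p̂₁ = 294/371 ≈ 0.79245, p̂₂ = 175/218 ≈ 0.80275.
Pooled p̂ = (294+175)/(371+218) = 469/589 = 0.79626.
SE = √(0.162227 × 0.00728257) = 0.03437.
z = (0.79245 − 0.80275)/0.03437 = -0.01030/0.03437 = -0.300.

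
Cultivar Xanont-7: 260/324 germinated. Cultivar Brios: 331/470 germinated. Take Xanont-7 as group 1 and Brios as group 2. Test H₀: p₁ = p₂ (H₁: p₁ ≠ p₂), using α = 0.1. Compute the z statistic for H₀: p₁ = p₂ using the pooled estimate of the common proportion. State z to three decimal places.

z = 3.118

p̂₁ = 260/324 = 0.80247, p̂₂ = 331/470 = 0.70426.
Pooled p̂ = (260+331)/(324+470) = 591/794 = 0.74433.
SE = √(p̂(1−p̂)(1/n₁+1/n₂)) = √(0.74433·0.25567·0.00521408) = √(0.000992248) = 0.03150.
z = (0.80247 − 0.70426)/0.03150 = 0.09821/0.03150 = 3.118.
p-value = 2·P(Z > 3.118) ≈ 0.0018; since p < α = 0.1, reject H₀.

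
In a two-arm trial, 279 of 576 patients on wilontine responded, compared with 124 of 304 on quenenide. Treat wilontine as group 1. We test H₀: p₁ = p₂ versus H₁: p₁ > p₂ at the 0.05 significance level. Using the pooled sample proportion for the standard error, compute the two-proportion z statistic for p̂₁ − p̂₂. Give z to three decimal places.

p̂₁ = 279/576 ≈ 0.484375, p̂₂ = 124/304 ≈ 0.407895.
Pooled p̂ = (279+124)/(576+304) = 403/880 = 0.457955.
SE = √(0.248232 × 0.00502558) = 0.035320.
z = (0.484375 − 0.407895)/0.035320 = 0.076480/0.035320 = 2.165.
p-value = P(Z > 2.165) ≈ 0.0152, so at α = 0.05 we reject H₀.

z = 2.165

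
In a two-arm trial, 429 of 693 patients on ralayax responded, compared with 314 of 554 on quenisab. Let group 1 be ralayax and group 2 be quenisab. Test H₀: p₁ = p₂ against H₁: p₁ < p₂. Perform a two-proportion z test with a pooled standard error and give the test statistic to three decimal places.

p̂₁ = 429/693 = 0.619048, p̂₂ = 314/554 = 0.566787.
Pooled p̂ = (429+314)/(693+554) = 743/1247 = 0.595830.
SE = √(p̂(1−p̂)(1/n₁+1/n₂)) = √(0.595830·0.404170·0.00324806) = √(0.000782186) = 0.027968.
z = (0.619048 − 0.566787)/0.027968 = 0.052261/0.027968 = 1.869.
p-value = P(Z < 1.869) ≈ 0.9692.

z = 1.869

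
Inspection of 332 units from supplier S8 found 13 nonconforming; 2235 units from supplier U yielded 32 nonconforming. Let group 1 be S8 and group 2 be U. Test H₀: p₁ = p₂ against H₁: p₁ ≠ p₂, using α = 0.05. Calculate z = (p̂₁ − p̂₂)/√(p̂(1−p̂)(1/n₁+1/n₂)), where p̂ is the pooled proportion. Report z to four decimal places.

p̂₁ = 13/332 = 0.039157, p̂₂ = 32/2235 = 0.014318.
Pooled p̂ = (13+32)/(332+2235) = 45/2567 = 0.017530.
SE = √(0.0172229 × 0.00345948) = 0.007719.
z = (0.039157 − 0.014318)/0.007719 = 0.024839/0.007719 = 3.2179.
p-value = 2·P(Z > 3.218) ≈ 0.0013; since p < α = 0.05, reject H₀.

z = 3.2179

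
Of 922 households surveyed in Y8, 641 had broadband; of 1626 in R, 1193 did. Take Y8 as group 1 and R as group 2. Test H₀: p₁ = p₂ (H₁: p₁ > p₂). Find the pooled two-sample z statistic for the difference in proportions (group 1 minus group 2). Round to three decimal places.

z = -2.078

p̂₁ = 641/922 = 0.69523, p̂₂ = 1193/1626 = 0.73370.
Pooled p̂ = (641+1193)/(922+1626) = 1834/2548 = 0.71978.
SE = √(0.201697 × 0.0016996) = 0.01851.
z = (0.69523 − 0.73370)/0.01851 = -0.03847/0.01851 = -2.078.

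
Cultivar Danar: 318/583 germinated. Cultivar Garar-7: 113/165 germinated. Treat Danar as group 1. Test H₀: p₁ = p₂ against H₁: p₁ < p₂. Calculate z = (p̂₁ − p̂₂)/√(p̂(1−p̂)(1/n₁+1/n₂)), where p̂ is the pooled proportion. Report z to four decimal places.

z = -3.1989

p̂₁ = 318/583 ≈ 0.545455, p̂₂ = 113/165 ≈ 0.684848.
Pooled p̂ = (318+113)/(583+165) = 431/748 = 0.576203.
SE = √(0.244193 × 0.00777587) = 0.043575.
z = (0.545455 − 0.684848)/0.043575 = -0.139393/0.043575 = -3.1989.
p-value = P(Z < -3.199) ≈ 0.0007.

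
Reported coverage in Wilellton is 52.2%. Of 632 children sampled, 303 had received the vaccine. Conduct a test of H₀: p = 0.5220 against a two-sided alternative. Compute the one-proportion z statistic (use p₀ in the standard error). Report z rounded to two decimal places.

z = -2.14

p̂ = 303/632 ≈ 0.4794.
Standard error under H₀: √(0.522×0.478/632) = 0.0199.
z = (0.4794 − 0.522)/0.0199 = -0.0426/0.0199 = -2.14.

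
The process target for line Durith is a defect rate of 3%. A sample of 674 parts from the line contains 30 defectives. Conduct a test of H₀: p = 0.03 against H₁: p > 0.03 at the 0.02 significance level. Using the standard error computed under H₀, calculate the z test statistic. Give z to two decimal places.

p̂ = 30/674 = 0.04451.
Standard error under H₀: √(0.03×0.97/674) = 0.00657.
z = (0.04451 − 0.03)/0.00657 = 0.01451/0.00657 = 2.21.
p-value = P(Z > 2.208) ≈ 0.0136, so at α = 0.02 we reject H₀.

z = 2.21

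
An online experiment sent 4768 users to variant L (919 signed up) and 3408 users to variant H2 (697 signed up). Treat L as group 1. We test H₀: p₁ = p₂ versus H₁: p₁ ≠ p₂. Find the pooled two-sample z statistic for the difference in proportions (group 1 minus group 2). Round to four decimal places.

p̂₁ = 919/4768 ≈ 0.1927433, p̂₂ = 697/3408 ≈ 0.2045188.
Pooled p̂ = (919+697)/(4768+3408) = 1616/8176 = 0.1976517.
SE = √(0.158585 × 0.000503159) = 0.0089327.
z = (0.1927433 − 0.2045188)/0.0089327 = -0.0117755/0.0089327 = -1.3182.
p-value = 2·P(Z > 1.318) ≈ 0.1874.

z = -1.3182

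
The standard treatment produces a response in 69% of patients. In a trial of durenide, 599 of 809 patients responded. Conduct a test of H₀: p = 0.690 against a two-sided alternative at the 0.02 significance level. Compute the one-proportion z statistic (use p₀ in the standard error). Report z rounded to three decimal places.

z = 3.101

p̂ = 599/809 ≈ 0.74042.
Under H₀, SE = √(0.69·0.31/809) = √(0.0002644) = 0.01626.
z = (0.74042 − 0.69)/0.01626 = 0.05042/0.01626 = 3.101.
p-value = 2·P(Z > 3.101) ≈ 0.0019. With α = 0.02, reject H₀.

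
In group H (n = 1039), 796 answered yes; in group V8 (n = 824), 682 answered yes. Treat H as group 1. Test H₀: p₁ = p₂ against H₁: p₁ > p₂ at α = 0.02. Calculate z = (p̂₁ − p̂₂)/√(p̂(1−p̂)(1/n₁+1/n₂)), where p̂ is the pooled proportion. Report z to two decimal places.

z = -3.26

p̂₁ = 796/1039 = 0.7661, p̂₂ = 682/824 = 0.8277.
Pooled p̂ = (796+682)/(1039+824) = 1478/1863 = 0.7933.
SE = √(0.163949 × 0.00217606) = 0.0189.
z = (0.7661 − 0.8277)/0.0189 = -0.0616/0.0189 = -3.26.
p-value = P(Z > -3.259) ≈ 0.9994. With α = 0.02, fail to reject H₀.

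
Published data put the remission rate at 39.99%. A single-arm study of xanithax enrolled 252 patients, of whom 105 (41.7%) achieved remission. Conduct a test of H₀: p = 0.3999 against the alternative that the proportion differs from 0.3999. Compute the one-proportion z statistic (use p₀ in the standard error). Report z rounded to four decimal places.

z = 0.5433

p̂ = 105/252 ≈ 0.416667.
SE = √(p₀(1−p₀)/n) = √(0.23998/252) = 0.030859.
z = (0.416667 − 0.3999)/0.030859 = 0.016767/0.030859 = 0.5433.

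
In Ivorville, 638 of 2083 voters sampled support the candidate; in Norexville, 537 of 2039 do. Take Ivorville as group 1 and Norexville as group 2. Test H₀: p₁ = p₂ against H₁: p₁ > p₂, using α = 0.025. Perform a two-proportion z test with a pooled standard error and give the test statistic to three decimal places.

z = 3.052

p̂₁ = 638/2083 ≈ 0.306289, p̂₂ = 537/2039 ≈ 0.263364.
Pooled p̂ = (638+537)/(2083+2039) = 1175/4122 = 0.285056.
SE = √(p̂(1−p̂)(1/n₁+1/n₂)) = √(0.285056·0.714944·0.000970513) = √(0.00019779) = 0.014064.
z = (0.306289 − 0.263364)/0.014064 = 0.042925/0.014064 = 3.052.
p-value = P(Z > 3.052) ≈ 0.0011. With α = 0.025, reject H₀.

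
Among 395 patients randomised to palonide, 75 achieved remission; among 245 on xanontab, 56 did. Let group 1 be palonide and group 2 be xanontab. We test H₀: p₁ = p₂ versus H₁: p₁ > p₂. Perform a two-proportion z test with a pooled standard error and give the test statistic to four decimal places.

p̂₁ = 75/395 ≈ 0.189873, p̂₂ = 56/245 ≈ 0.228571.
Pooled p̂ = (75+56)/(395+245) = 131/640 = 0.204687.
SE = √(p̂(1−p̂)(1/n₁+1/n₂)) = √(0.204687·0.795312·0.00661328) = √(0.00107658) = 0.032811.
z = (0.189873 − 0.228571)/0.032811 = -0.038698/0.032811 = -1.1794.
p-value = P(Z > -1.179) ≈ 0.8809.

z = -1.1794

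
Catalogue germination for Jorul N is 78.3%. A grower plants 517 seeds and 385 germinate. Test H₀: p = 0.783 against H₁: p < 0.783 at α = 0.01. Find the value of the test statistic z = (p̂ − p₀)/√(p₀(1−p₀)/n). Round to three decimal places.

z = -2.114

p̂ = 385/517 = 0.74468.
Standard error under H₀: √(0.783×0.217/517) = 0.01813.
z = (0.74468 − 0.783)/0.01813 = -0.03832/0.01813 = -2.114.
p-value = P(Z < -2.114) ≈ 0.0173, so at α = 0.01 we fail to reject H₀.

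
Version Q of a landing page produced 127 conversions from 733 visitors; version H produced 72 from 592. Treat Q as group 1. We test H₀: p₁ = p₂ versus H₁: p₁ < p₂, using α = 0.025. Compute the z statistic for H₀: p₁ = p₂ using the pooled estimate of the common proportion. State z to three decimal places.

p̂₁ = 127/733 = 0.17326, p̂₂ = 72/592 = 0.12162.
Pooled p̂ = (127+72)/(733+592) = 199/1325 = 0.15019.
SE = √(0.127632 × 0.00305345) = 0.01974.
z = (0.17326 − 0.12162)/0.01974 = 0.05164/0.01974 = 2.616.
p-value = P(Z < 2.616) ≈ 0.9955, so at α = 0.025 we fail to reject H₀.

z = 2.616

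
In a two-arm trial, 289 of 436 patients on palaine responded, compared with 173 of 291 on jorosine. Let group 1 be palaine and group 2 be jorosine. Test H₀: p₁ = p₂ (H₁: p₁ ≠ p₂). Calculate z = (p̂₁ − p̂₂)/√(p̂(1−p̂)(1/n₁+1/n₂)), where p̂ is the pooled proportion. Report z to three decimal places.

p̂₁ = 289/436 = 0.66284, p̂₂ = 173/291 = 0.59450.
Pooled p̂ = (289+173)/(436+291) = 462/727 = 0.63549.
SE = √(0.231643 × 0.00573) = 0.03643.
z = (0.66284 − 0.59450)/0.03643 = 0.06834/0.03643 = 1.876.

z = 1.876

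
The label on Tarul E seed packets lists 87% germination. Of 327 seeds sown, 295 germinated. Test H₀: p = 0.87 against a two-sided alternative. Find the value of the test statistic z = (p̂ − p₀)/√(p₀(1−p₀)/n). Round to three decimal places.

p̂ = 295/327 ≈ 0.90214.
Under H₀, SE = √(0.87·0.13/327) = √(0.000345872) = 0.01860.
z = (0.90214 − 0.87)/0.01860 = 0.03214/0.01860 = 1.728.

z = 1.728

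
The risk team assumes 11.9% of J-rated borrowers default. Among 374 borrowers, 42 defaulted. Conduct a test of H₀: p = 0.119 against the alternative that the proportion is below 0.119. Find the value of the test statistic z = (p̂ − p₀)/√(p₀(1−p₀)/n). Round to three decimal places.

z = -0.400

p̂ = 42/374 = 0.11230.
Under H₀, SE = √(0.119·0.881/374) = √(0.000280318) = 0.01674.
z = (0.11230 − 0.119)/0.01674 = -0.00670/0.01674 = -0.400.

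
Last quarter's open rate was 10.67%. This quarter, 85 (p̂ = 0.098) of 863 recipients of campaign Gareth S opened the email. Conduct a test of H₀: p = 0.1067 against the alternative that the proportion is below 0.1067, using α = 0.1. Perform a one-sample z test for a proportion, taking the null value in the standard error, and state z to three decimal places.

p̂ = 85/863 = 0.09849.
Standard error under H₀: √(0.1067×0.8933/863) = 0.01051.
z = (0.09849 − 0.1067)/0.01051 = -0.00821/0.01051 = -0.781.
p-value = P(Z < -0.781) ≈ 0.2174; since p > α = 0.1, fail to reject H₀.

z = -0.781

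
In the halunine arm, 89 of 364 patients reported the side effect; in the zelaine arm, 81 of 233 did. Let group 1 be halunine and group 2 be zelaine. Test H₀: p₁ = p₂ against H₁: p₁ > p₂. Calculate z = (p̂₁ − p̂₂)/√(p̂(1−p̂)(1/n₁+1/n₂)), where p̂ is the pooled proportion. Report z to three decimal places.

p̂₁ = 89/364 ≈ 0.24451, p̂₂ = 81/233 ≈ 0.34764.
Pooled p̂ = (89+81)/(364+233) = 170/597 = 0.28476.
SE = √(0.203671 × 0.0070391) = 0.03786.
z = (0.24451 − 0.34764)/0.03786 = -0.10313/0.03786 = -2.724.

z = -2.724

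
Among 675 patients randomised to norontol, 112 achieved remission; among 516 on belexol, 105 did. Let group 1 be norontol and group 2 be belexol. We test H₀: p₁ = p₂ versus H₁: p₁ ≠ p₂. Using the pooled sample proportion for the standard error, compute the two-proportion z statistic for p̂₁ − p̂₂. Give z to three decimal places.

z = -1.664

p̂₁ = 112/675 = 0.16593, p̂₂ = 105/516 = 0.20349.
Pooled p̂ = (112+105)/(675+516) = 217/1191 = 0.18220.
SE = √(0.149003 × 0.00341947) = 0.02257.
z = (0.16593 − 0.20349)/0.02257 = -0.03756/0.02257 = -1.664.
p-value = 2·P(Z > 1.664) ≈ 0.0961.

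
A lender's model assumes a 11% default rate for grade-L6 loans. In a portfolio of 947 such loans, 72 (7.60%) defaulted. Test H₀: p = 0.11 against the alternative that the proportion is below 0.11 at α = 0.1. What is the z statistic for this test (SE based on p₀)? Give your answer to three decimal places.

p̂ = 72/947 = 0.076030.
Under H₀, SE = √(0.11·0.89/947) = √(0.000103379) = 0.010168.
z = (0.076030 − 0.11)/0.010168 = -0.033970/0.010168 = -3.341.
p-value = P(Z < -3.341) ≈ 0.0004; since p < α = 0.1, reject H₀.

z = -3.341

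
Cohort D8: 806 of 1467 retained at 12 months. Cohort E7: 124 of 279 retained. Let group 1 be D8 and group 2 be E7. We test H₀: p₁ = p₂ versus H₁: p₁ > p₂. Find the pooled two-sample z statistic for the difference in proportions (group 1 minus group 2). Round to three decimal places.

z = 3.221

p̂₁ = 806/1467 ≈ 0.54942, p̂₂ = 124/279 ≈ 0.44444.
Pooled p̂ = (806+124)/(1467+279) = 930/1746 = 0.53265.
SE = √(p̂(1−p̂)(1/n₁+1/n₂)) = √(0.53265·0.46735·0.00426589) = √(0.00106193) = 0.03259.
z = (0.54942 − 0.44444)/0.03259 = 0.10498/0.03259 = 3.221.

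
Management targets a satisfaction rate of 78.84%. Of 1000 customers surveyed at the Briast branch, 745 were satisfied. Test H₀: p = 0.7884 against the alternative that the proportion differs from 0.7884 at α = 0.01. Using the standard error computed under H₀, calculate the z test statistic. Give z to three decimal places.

z = -3.360

p̂ = 745/1000 = 0.745000.
SE = √(p₀(1−p₀)/n) = √(0.16683/1000) = 0.012916.
z = (0.745000 − 0.7884)/0.012916 = -0.043400/0.012916 = -3.360.
Two-sided p-value ≈ 2·Φ(−3.360) = 0.0008, so at α = 0.01 we reject H₀.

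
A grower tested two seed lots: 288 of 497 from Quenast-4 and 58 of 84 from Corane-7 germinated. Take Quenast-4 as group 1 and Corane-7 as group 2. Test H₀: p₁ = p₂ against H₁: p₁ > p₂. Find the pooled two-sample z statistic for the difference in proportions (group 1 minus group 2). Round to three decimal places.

p̂₁ = 288/497 ≈ 0.57948, p̂₂ = 58/84 ≈ 0.69048.
Pooled p̂ = (288+58)/(497+84) = 346/581 = 0.59552.
SE = √(0.240875 × 0.0139168) = 0.05790.
z = (0.57948 − 0.69048)/0.05790 = -0.11100/0.05790 = -1.917.
p-value = P(Z > -1.917) ≈ 0.9724.

z = -1.917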